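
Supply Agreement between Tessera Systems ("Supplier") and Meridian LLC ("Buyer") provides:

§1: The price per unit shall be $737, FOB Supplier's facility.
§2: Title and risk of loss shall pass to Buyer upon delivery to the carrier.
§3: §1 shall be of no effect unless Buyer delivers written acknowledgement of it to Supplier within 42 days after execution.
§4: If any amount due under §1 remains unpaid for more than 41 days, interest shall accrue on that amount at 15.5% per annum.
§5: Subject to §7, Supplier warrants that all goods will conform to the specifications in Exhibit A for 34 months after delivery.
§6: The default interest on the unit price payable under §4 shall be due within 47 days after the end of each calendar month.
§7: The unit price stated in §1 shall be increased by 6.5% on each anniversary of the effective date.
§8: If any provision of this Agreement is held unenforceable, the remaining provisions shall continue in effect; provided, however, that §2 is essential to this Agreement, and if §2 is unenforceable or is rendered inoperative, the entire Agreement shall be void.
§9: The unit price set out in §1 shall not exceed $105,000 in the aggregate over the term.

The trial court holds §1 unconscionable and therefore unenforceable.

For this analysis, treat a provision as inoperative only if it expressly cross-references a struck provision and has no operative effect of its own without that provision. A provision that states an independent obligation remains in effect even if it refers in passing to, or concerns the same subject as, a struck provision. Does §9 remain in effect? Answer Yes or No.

No

§1 is struck. §3 merely fixes the acknowledgement condition for §1; with §1 gone it has nothing to operate on and falls away. The whole of §4 is the default interest on the unit price, defined by reference to §1, so §4 cannot stand once §1 is removed. §7 has no operative effect of its own apart from §1 and is therefore inoperative. §9 has no operative effect of its own apart from §1 and is therefore inoperative. §6 operates only by reference to §4, so it falls with §4. Although §5 refers to §7, its operative terms do not depend on §7, so it remains in effect. §8 makes §2 an essential term, but §2 is unaffected, so the severability proviso in §8 preserves the remaining provisions. The provisions still in force are §2, §5, and §8. §9 is among the inoperative provisions, so the answer is no.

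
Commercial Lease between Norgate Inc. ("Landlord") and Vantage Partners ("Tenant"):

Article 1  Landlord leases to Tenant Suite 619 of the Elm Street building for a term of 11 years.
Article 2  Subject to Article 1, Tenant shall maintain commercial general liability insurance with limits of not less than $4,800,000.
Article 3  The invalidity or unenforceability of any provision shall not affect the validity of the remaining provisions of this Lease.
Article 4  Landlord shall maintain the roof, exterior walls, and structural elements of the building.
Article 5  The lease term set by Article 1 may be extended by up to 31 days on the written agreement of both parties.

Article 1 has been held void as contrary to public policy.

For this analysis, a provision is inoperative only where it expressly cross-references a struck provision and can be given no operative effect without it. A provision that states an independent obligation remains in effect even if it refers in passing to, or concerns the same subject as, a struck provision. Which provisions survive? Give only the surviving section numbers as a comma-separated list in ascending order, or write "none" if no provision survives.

2, 3, 4

Article 1 is struck. The whole of Article 5 is the extension of the lease term, defined by reference to Article 1, so Article 5 cannot stand once Article 1 is removed. Article 2 mentions Article 1 but its own obligation stands independently of Article 1, so Article 2 is not affected. Under the severability clause in Article 3, the remaining provisions continue in force. The provisions still in force are Article 2, Article 3, and Article 4.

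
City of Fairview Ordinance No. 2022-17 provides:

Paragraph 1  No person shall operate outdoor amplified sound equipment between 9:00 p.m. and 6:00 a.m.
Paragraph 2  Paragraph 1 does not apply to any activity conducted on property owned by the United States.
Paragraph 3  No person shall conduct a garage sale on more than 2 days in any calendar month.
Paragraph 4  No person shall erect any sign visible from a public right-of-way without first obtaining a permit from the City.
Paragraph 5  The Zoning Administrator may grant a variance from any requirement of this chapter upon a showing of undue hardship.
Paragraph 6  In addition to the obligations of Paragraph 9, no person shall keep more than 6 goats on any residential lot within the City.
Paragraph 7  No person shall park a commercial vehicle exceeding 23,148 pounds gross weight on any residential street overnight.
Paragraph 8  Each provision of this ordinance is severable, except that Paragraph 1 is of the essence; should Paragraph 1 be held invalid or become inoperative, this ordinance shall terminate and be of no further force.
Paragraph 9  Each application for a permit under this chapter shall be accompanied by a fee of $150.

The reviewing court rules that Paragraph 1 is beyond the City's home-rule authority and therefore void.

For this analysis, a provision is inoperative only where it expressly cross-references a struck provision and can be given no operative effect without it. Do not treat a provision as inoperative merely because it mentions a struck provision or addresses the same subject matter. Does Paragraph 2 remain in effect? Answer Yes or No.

Paragraph 1 is struck. Paragraph 2 operates only by reference to Paragraph 1, so it falls with Paragraph 1. Paragraph 8 makes Paragraph 1 an essential term, and Paragraph 1 is the provision held invalid; under Paragraph 8, the entire ordinance is therefore void. No provision of the ordinance survives. Paragraph 2 is among the inoperative provisions, so the answer is no.

No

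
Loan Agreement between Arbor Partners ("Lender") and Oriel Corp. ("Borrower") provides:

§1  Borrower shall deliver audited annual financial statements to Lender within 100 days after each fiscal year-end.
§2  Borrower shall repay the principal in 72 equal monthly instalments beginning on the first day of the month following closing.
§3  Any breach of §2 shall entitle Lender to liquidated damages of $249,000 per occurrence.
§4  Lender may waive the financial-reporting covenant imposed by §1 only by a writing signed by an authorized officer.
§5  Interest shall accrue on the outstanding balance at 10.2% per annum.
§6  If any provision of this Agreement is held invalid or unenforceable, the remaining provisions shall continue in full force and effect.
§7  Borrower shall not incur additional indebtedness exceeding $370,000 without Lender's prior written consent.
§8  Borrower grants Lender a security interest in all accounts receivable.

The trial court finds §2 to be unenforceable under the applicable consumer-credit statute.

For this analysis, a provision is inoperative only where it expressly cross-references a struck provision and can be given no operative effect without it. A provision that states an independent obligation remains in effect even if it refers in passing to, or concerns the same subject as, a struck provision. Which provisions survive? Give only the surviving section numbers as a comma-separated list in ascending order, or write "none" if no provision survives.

§2 is struck. §3 does nothing except set the liquidated-damages amount by reference to §2; with §2 gone it has no independent effect and is inoperative. §6 is a severability clause and preserves every provision that can still be given independent effect. §1, §4, §5, §6, §7, and §8 remain in effect.

1, 4, 5, 6, 7, 8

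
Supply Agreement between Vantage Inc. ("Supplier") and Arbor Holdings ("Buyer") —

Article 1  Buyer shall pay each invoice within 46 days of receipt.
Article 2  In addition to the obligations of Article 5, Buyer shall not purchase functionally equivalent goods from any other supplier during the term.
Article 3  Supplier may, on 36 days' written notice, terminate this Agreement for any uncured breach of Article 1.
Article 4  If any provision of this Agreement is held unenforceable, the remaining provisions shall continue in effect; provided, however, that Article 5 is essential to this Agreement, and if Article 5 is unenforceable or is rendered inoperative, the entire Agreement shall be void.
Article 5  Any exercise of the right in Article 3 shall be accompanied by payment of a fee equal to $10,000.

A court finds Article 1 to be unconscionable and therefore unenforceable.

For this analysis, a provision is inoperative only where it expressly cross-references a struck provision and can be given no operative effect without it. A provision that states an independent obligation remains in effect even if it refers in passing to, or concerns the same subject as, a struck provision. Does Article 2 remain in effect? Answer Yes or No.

Article 1 is struck. Article 3 merely fixes the termination right for breach of Article 1; with Article 1 gone it has nothing to operate on and falls away. Article 5 merely fixes the exercise fee for Article 3; with Article 3 gone it has nothing to operate on and falls away. Article 4 makes Article 5 an essential term, and Article 5 has been rendered inoperative by the cascade; under Article 4, the entire Agreement is therefore void. No provision of the Agreement survives. Article 2 is among the inoperative provisions, so the answer is no.

No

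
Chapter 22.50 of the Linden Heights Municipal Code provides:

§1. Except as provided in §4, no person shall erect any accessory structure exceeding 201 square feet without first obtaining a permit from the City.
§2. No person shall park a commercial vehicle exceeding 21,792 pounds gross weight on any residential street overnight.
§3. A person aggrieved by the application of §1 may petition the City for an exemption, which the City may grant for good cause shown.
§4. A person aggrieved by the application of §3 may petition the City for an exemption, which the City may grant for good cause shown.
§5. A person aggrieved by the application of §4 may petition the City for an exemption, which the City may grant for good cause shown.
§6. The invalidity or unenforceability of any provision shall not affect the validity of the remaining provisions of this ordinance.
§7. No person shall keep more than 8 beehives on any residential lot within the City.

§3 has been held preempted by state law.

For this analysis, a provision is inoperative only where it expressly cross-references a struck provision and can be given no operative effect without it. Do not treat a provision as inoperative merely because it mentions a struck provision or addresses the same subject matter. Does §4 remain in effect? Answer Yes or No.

§3 is struck. The only function of §4 is the exemption procedure for §3, so it cannot stand once §3 is removed. §5 has no operative effect of its own apart from §4 and is therefore inoperative. Although §1 refers to §4, its operative terms do not depend on §4, so it remains in effect. §6 is a severability clause and preserves every provision that can still be given independent effect. The provisions still in force are §1, §2, §6, and §7. §4 is among the inoperative provisions, so the answer is no.

No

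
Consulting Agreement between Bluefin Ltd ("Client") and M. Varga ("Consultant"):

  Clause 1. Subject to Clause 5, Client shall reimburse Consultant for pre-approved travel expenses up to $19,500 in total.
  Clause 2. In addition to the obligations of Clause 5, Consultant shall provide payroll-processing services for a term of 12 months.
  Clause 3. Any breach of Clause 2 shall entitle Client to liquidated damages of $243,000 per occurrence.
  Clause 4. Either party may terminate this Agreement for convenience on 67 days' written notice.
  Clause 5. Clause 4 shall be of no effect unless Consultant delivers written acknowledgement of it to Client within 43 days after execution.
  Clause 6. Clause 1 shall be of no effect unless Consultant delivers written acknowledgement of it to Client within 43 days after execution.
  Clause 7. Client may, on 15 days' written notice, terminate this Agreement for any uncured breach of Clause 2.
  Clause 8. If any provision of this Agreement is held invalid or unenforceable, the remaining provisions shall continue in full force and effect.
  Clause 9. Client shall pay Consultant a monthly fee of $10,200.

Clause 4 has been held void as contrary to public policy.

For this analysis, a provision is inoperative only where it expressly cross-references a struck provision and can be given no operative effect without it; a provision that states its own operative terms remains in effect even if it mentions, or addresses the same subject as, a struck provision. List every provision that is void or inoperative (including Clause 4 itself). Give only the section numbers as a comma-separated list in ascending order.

Clause 4 is struck. Clause 5 has no operative effect of its own apart from Clause 4 and is therefore inoperative. Clause 2 mentions Clause 5 but its own obligation stands independently of Clause 5, so Clause 2 is not affected. Although Clause 1 refers to Clause 5, its operative terms do not depend on Clause 5, so it remains in effect. Clause 8 is a severability clause and preserves every provision that can still be given independent effect. That leaves Clause 1, Clause 2, Clause 3, Clause 6, Clause 7, Clause 8, and Clause 9 in effect.

4, 5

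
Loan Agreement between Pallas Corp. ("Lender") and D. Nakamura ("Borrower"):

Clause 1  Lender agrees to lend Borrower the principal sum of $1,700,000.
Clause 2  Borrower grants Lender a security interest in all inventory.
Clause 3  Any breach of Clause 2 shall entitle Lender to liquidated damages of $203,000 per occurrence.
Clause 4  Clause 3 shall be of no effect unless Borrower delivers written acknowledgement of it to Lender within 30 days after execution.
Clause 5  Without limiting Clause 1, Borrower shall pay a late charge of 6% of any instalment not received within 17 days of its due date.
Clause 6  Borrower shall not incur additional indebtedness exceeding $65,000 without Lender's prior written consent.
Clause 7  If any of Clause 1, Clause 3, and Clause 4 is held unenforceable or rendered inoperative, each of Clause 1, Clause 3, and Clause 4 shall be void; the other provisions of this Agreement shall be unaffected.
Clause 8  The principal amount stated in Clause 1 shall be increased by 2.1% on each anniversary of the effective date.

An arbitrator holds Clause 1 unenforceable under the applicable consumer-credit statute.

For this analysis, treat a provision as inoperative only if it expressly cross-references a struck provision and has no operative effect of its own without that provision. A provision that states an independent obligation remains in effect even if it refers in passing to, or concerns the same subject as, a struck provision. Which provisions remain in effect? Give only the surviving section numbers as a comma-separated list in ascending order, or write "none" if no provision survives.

Clause 1 is struck. Clause 8 does nothing except set the escalation of the principal amount by reference to Clause 1; with Clause 1 gone it has no independent effect and is inoperative. Clause 5 mentions Clause 1 but its own obligation stands independently of Clause 1, so Clause 5 is not affected. Clause 7 declares Clause 1, Clause 3, and Clause 4 mutually dependent; since one of them has fallen, all of them are of no effect. That brings down Clause 3 and Clause 4 as well. The remainder continues in force under Clause 7. Clause 2, Clause 5, Clause 6, and Clause 7 remain in effect.

2, 5, 6, 7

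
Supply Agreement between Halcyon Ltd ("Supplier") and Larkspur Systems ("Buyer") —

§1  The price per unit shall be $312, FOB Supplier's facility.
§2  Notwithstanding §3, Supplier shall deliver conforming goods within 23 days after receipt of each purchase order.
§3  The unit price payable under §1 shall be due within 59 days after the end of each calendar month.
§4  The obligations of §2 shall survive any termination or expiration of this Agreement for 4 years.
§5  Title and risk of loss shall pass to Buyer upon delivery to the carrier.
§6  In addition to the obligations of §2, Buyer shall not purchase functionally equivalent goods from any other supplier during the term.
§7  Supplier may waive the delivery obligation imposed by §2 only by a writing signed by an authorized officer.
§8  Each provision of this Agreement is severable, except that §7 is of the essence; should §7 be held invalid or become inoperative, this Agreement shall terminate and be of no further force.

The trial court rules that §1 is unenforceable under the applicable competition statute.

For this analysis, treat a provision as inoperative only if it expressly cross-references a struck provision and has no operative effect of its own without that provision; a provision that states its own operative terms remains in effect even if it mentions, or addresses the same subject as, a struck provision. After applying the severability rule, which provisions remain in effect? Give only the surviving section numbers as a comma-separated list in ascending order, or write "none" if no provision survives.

2, 4, 5, 6, 7, 8

§1 is struck. §3 has no operative effect of its own apart from §1 and is therefore inoperative. §2 mentions §3 but its own obligation stands independently of §3, so §2 is not affected. §8 makes §7 an essential term, but §7 is unaffected, so the severability proviso in §8 preserves the remaining provisions. That leaves §2, §4, §5, §6, §7, and §8 in effect.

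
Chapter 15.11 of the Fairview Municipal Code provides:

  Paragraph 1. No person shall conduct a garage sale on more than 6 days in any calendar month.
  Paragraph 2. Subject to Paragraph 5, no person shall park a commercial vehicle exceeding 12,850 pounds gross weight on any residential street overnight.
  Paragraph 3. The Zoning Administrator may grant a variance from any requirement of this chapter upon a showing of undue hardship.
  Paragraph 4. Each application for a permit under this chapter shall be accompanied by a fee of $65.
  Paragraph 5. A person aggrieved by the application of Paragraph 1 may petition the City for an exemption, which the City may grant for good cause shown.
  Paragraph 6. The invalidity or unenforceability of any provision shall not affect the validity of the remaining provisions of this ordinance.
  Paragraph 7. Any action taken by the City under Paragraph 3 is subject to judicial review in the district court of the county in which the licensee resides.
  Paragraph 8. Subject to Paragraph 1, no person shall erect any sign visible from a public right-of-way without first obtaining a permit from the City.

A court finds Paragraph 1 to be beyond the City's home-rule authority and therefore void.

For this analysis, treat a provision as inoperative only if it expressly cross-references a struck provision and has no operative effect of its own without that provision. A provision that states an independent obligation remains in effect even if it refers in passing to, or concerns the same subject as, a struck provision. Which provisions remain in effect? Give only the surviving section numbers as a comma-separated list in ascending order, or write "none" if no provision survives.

2, 3, 4, 6, 7, 8

Paragraph 1 is struck. Paragraph 5 has no operative effect of its own apart from Paragraph 1 and is therefore inoperative. Paragraph 8 mentions Paragraph 1 but its own obligation stands independently of Paragraph 1, so Paragraph 8 is not affected. Although Paragraph 2 refers to Paragraph 5, its operative terms do not depend on Paragraph 5, so it remains in effect. Under the severability clause in Paragraph 6, the remaining provisions continue in force. Paragraph 2, Paragraph 3, Paragraph 4, Paragraph 6, Paragraph 7, and Paragraph 8 remain in effect.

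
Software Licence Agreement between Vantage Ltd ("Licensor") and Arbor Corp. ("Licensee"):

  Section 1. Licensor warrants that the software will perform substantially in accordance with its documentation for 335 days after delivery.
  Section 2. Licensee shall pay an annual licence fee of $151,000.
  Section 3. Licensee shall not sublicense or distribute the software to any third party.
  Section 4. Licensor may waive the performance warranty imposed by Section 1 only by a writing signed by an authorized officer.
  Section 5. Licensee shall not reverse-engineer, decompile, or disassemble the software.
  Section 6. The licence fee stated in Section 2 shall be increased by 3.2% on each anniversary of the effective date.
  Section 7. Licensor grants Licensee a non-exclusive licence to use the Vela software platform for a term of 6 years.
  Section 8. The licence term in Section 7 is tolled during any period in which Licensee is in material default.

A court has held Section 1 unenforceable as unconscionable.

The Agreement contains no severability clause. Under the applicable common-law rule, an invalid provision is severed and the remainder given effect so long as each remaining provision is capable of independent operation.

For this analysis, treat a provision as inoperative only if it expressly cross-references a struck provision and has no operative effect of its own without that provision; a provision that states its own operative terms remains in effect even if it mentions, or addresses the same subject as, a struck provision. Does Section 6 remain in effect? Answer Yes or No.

Yes

Section 1 is struck. Section 4 has no operative effect of its own apart from Section 1 and is therefore inoperative. With no severability clause, the stated default rule severs what cannot stand and enforces each remaining provision that can operate on its own. The provisions still in force are Section 2, Section 3, Section 5, Section 6, Section 7, and Section 8. Section 6 is among the surviving provisions, so the answer is yes.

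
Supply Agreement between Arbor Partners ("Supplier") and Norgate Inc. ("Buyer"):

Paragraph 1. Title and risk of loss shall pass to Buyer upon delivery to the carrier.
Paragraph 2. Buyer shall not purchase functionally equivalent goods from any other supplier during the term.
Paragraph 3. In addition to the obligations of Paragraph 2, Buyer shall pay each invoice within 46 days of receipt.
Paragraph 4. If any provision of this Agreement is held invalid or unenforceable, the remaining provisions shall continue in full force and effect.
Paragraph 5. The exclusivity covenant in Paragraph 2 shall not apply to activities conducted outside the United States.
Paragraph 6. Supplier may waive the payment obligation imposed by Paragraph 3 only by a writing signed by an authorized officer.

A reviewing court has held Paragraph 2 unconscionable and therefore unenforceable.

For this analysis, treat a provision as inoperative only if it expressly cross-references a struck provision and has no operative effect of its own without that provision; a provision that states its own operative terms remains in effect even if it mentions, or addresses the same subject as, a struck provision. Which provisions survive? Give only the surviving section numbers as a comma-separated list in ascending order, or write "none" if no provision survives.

Paragraph 2 is struck. Paragraph 5 has no operative effect of its own apart from Paragraph 2 and is therefore inoperative. Paragraph 3 mentions Paragraph 2 but its own obligation stands independently of Paragraph 2, so Paragraph 3 is not affected. Paragraph 4 is a severability clause and preserves every provision that can still be given independent effect. Paragraph 1, Paragraph 3, Paragraph 4, and Paragraph 6 remain in effect.

1, 3, 4, 6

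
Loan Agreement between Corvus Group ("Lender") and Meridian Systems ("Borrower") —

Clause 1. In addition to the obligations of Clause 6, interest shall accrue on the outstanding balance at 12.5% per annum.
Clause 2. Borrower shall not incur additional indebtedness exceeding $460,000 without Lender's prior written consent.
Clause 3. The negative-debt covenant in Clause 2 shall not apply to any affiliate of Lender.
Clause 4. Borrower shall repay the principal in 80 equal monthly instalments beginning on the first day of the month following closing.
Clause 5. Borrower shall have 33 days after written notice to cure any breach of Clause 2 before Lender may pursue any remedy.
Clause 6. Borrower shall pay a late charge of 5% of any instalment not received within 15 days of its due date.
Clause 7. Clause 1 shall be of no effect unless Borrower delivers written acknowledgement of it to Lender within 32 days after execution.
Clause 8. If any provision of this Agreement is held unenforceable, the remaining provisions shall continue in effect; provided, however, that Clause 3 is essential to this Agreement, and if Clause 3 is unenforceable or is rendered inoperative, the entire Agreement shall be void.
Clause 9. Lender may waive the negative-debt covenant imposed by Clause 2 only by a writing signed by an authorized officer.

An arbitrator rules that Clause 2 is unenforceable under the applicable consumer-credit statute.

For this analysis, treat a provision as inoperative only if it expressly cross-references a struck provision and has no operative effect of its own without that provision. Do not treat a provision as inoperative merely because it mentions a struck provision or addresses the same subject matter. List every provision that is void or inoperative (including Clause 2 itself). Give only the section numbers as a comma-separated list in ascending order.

1, 2, 3, 4, 5, 6, 7, 8, 9

Clause 2 is struck. The whole of Clause 3 is the carve-out from the negative-debt covenant, defined by reference to Clause 2, so Clause 3 cannot stand once Clause 2 is removed. Clause 5 operates only by reference to Clause 2, so it falls with Clause 2. Clause 9 operates only by reference to Clause 2, so it falls with Clause 2. Clause 8 makes Clause 3 an essential term, and Clause 3 has been rendered inoperative by the cascade; under Clause 8, the entire Agreement is therefore void. No provision of the Agreement survives.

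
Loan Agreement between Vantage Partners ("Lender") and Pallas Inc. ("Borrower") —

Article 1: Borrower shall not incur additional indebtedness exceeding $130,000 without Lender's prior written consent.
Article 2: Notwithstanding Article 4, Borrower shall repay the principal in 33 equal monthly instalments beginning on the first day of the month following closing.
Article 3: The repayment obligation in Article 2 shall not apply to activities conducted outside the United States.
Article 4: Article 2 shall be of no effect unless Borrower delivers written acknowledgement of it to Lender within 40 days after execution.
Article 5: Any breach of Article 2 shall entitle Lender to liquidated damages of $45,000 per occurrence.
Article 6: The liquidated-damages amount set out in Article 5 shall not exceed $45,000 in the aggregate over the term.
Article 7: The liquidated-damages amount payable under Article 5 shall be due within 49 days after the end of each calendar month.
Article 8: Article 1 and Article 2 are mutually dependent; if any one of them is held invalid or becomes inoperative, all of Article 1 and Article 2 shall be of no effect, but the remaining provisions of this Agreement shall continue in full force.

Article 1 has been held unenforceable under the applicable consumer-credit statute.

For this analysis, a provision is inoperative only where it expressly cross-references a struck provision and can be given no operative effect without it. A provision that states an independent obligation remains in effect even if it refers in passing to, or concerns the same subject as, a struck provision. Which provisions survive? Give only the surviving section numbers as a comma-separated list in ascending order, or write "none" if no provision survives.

8

Article 1 is struck. No other provision's operative terms depend on Article 1. Article 8 declares Article 1 and Article 2 mutually dependent; since one of them has fallen, all of them are of no effect. That brings down Article 2 as well. Article 3, Article 4, Article 5, Article 6, and Article 7 in turn depend solely on a provision now struck and likewise fall. The remainder continues in force under Article 8. Only Article 8 remains in effect.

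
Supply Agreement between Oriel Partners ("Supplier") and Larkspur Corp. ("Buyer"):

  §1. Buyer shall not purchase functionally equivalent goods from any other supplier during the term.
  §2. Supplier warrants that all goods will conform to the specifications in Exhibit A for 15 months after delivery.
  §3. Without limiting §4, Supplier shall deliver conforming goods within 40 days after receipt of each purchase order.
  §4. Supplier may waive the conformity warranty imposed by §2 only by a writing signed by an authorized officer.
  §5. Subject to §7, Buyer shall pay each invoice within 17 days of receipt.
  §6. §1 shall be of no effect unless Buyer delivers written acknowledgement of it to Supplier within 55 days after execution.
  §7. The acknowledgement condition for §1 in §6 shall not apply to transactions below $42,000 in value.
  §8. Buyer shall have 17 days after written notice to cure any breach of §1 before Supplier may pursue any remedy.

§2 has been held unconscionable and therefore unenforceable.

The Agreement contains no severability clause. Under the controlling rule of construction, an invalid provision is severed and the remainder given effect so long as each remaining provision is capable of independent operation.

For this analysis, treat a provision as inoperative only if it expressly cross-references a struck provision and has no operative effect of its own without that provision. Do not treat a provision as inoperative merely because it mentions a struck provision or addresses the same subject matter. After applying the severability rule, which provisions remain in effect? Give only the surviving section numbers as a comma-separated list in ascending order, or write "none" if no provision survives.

§2 is struck. §4 merely fixes the waiver condition for §2; with §2 gone it has nothing to operate on and falls away. §3 mentions §4 but its own obligation stands independently of §4, so §3 is not affected. With no severability clause, the stated default rule severs what cannot stand and enforces each remaining provision that can operate on its own. §1, §3, §5, §6, §7, and §8 remain in effect.

1, 3, 5, 6, 7, 8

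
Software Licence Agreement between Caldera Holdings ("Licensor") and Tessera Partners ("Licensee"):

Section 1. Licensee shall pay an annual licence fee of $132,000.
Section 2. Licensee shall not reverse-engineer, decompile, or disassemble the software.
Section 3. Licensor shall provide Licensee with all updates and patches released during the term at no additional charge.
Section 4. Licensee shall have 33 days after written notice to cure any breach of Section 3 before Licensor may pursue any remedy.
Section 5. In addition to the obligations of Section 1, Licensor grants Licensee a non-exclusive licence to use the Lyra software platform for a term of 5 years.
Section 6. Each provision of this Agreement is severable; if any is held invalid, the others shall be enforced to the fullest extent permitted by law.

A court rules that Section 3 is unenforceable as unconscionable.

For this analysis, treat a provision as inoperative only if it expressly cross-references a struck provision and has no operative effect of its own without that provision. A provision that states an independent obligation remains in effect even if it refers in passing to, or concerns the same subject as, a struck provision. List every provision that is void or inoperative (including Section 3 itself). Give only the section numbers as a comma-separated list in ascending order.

Section 3 is struck. Section 4 operates only by reference to Section 3, so it falls with Section 3. Section 6 is a severability clause and preserves every provision that can still be given independent effect. Section 1, Section 2, Section 5, and Section 6 remain in effect.

3, 4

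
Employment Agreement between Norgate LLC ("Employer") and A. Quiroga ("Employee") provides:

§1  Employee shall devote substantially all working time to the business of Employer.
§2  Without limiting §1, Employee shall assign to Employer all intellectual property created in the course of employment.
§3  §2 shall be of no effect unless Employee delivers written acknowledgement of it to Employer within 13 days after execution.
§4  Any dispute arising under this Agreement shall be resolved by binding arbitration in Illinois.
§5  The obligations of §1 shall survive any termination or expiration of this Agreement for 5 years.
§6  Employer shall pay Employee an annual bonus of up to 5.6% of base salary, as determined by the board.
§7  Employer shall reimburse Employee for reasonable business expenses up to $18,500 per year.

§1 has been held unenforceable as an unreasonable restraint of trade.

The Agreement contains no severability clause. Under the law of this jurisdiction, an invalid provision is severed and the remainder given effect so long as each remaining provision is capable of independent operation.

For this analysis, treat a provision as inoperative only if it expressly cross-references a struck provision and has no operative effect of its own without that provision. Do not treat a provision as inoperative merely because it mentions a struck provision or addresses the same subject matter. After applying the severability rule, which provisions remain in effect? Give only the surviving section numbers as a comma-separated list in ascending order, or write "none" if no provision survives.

§1 is struck. §5 merely fixes the survival period for §1; with §1 gone it has nothing to operate on and falls away. Although §2 refers to §1, its operative terms do not depend on §1, so it remains in effect. Under the stated default rule, only provisions that cannot operate independently fall away; the rest are enforced. The provisions still in force are §2, §3, §4, §6, and §7.

2, 3, 4, 6, 7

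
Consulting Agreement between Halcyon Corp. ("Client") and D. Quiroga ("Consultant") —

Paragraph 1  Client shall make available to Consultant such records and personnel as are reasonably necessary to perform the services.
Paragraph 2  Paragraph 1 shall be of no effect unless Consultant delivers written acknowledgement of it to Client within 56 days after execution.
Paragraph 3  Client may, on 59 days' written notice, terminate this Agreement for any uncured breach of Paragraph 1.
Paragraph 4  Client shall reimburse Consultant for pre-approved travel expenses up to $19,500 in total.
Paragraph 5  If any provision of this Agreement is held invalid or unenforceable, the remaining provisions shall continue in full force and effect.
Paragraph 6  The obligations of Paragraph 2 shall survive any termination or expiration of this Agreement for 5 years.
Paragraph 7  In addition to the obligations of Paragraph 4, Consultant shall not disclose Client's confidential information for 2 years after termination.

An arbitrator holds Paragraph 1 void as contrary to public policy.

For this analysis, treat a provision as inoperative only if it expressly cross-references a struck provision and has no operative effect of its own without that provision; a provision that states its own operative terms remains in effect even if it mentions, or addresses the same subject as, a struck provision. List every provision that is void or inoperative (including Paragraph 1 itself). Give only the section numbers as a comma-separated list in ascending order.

1, 2, 3, 6

Paragraph 1 is struck. Paragraph 2 merely fixes the acknowledgement condition for Paragraph 1; with Paragraph 1 gone it has nothing to operate on and falls away. The only function of Paragraph 3 is the termination right for breach of Paragraph 1, so it cannot stand once Paragraph 1 is removed. Paragraph 6 merely fixes the survival period for Paragraph 2; with Paragraph 2 gone it has nothing to operate on and falls away. Paragraph 5 is a severability clause and preserves every provision that can still be given independent effect. That leaves Paragraph 4, Paragraph 5, and Paragraph 7 in effect.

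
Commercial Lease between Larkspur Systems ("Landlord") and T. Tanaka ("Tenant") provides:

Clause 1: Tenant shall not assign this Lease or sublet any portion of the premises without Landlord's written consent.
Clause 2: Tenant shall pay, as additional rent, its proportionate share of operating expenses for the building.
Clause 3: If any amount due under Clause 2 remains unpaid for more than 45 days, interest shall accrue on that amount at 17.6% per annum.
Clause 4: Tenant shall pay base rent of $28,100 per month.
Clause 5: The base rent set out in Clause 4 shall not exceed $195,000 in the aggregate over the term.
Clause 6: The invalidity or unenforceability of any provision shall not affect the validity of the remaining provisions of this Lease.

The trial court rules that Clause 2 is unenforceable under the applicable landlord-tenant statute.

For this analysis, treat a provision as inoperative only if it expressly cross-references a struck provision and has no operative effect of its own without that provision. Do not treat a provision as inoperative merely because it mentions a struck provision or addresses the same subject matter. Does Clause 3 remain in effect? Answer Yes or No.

Clause 2 is struck. The whole of Clause 3 is the default interest on the operating-expense charge, defined by reference to Clause 2, so Clause 3 cannot stand once Clause 2 is removed. Under the severability clause in Clause 6, the remaining provisions continue in force. That leaves Clause 1, Clause 4, Clause 5, and Clause 6 in effect. Clause 3 is among the inoperative provisions, so the answer is no.

No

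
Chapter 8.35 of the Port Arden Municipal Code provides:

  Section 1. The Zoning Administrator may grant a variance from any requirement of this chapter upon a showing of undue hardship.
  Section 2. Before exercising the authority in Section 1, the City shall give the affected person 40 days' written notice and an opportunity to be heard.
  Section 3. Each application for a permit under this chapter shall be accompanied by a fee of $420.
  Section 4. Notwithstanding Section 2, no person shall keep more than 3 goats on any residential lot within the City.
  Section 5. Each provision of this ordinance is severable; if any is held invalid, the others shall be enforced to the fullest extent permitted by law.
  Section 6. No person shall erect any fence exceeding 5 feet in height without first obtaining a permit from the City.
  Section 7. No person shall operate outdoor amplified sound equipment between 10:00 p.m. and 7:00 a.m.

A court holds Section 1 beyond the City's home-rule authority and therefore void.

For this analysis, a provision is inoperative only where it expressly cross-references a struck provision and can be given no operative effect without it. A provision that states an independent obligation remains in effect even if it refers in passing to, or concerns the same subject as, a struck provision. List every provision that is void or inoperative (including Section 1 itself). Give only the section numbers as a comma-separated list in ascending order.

1, 2

Section 1 is struck. Section 2 merely fixes the notice-and-hearing requirement for Section 1; with Section 1 gone it has nothing to operate on and falls away. Section 4 mentions Section 2 but its own obligation stands independently of Section 2, so Section 4 is not affected. Under the severability clause in Section 5, the remaining provisions continue in force. Section 3, Section 4, Section 5, Section 6, and Section 7 remain in effect.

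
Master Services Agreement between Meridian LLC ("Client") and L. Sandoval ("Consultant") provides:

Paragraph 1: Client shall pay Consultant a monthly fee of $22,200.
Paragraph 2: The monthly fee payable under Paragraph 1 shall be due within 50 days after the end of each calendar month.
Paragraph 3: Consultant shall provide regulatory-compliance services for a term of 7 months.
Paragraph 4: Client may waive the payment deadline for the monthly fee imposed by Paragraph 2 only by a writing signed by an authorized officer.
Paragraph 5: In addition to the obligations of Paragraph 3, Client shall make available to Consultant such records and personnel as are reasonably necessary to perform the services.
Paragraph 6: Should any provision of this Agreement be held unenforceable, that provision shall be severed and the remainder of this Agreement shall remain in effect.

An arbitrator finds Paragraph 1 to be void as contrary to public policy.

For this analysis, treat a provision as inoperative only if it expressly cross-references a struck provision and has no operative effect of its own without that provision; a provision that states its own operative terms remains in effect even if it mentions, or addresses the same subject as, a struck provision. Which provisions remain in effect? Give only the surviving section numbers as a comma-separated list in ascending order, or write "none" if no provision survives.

3, 5, 6

Paragraph 1 is struck. The whole of Paragraph 2 is the payment deadline for the monthly fee, defined by reference to Paragraph 1, so Paragraph 2 cannot stand once Paragraph 1 is removed. Paragraph 4 has no operative effect of its own apart from Paragraph 2 and is therefore inoperative. Paragraph 6 is a severability clause and preserves every provision that can still be given independent effect. Paragraph 3, Paragraph 5, and Paragraph 6 remain in effect.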